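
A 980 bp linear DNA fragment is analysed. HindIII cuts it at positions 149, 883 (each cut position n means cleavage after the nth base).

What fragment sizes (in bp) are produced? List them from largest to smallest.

Linear molecule, 2 cuts → 3 fragments:
  149 − 0 = 149 bp
  883 − 149 = 734 bp
  980 − 883 = 97 bp
Sorted largest to smallest: 734, 149, 97 bp.

734, 149, 97 bp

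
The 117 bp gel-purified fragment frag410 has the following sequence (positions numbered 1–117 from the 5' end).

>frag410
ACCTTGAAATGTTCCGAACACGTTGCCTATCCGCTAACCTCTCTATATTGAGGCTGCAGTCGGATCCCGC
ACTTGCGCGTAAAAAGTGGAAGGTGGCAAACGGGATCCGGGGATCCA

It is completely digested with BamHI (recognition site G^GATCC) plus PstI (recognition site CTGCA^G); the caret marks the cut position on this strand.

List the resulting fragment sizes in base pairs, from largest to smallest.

BamHI sites (GGATCC) start at positions 62, 103, 111.
BamHI cuts after the first base of each site, so after positions 62, 103, 111.
The PstI site (CTGCAG) starts at position 54.
PstI cuts after base 5 of each site (before the last base), so after position 58.
Combined cut positions: 58, 62, 103, 111.
Linear molecule, 4 cuts → 5 fragments:
  1–58 → 58 bp
  59–62 → 4 bp
  63–103 → 41 bp
  104–111 → 8 bp
  112–117 → 6 bp
Sorted largest to smallest: 58, 41, 8, 6, 4 bp.

58, 41, 8, 6, 4 bp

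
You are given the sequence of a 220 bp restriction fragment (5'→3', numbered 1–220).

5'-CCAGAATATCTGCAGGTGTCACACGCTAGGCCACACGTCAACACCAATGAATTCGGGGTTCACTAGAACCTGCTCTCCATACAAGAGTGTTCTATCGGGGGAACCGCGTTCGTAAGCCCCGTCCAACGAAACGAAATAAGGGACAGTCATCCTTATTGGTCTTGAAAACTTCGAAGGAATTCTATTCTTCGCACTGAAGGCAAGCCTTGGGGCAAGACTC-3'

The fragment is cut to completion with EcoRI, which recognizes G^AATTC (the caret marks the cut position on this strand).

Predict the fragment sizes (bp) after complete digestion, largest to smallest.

128, 49, 43 bp

EcoRI sites (GAATTC) start at positions 49, 177.
EcoRI cuts after the first base of each site, so after positions 49, 177.
Linear molecule, 2 cuts → 3 fragments:
  1–49 → 49 bp
  50–177 → 128 bp
  178–220 → 43 bp
Sorted largest to smallest: 128, 49, 43 bp.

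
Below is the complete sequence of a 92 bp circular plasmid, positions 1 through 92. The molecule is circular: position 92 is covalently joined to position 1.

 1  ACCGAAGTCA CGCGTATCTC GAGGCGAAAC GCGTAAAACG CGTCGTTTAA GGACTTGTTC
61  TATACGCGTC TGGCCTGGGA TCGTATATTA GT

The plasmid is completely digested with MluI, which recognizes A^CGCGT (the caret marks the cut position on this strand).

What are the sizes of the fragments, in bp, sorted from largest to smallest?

MluI sites (ACGCGT) start at positions 10, 29, 38, 64.
MluI cuts after the first base of each site, so after positions 10, 29, 38, 64.
Circular molecule, 4 cuts → 4 fragments:
  11–29 → 19 bp
  30–38 → 9 bp
  39–64 → 26 bp
  65–92 then 1–10 → 28 + 10 = 38 bp
Sorted largest to smallest: 38, 26, 19, 9 bp.

38, 26, 19, 9 bp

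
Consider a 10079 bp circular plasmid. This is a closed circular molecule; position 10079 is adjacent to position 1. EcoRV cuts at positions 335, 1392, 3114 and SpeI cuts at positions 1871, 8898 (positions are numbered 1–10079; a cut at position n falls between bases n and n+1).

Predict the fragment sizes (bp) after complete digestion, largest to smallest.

Combined cut positions (sorted): 335, 1392, 1871, 3114, 8898.
Circular molecule, 5 cuts → 5 fragments:
  1392 − 335 = 1057 bp
  1871 − 1392 = 479 bp
  3114 − 1871 = 1243 bp
  8898 − 3114 = 5784 bp
  wrap: 10079 − 8898 + 335 = 1516 bp
Sorted largest to smallest: 5784, 1516, 1243, 1057, 479 bp.

5784, 1516, 1243, 1057, 479 bp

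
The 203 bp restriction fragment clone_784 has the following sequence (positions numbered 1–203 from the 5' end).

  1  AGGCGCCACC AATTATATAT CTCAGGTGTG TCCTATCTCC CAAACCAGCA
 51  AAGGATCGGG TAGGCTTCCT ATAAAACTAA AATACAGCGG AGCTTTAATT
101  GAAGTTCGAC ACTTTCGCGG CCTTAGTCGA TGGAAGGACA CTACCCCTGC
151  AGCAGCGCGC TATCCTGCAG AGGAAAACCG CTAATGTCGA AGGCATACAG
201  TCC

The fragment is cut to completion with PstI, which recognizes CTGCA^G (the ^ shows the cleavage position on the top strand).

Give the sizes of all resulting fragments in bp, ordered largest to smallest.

151, 34, 18 bp

PstI sites (CTGCAG) start at positions 147, 165.
PstI cuts after base 5 of each site (before the last base), so after positions 151, 169.
Linear molecule, 2 cuts → 3 fragments:
  1–151 → 151 bp
  152–169 → 18 bp
  170–203 → 34 bp
Sorted largest to smallest: 151, 34, 18 bp.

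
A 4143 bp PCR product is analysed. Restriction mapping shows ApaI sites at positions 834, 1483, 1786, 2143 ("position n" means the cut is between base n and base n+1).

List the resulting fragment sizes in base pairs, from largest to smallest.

2000, 834, 649, 357, 303 bp

Linear molecule, 4 cuts → 5 fragments:
  834 − 0 = 834 bp
  1483 − 834 = 649 bp
  1786 − 1483 = 303 bp
  2143 − 1786 = 357 bp
  4143 − 2143 = 2000 bp
Sorted largest to smallest: 2000, 834, 649, 357, 303 bp.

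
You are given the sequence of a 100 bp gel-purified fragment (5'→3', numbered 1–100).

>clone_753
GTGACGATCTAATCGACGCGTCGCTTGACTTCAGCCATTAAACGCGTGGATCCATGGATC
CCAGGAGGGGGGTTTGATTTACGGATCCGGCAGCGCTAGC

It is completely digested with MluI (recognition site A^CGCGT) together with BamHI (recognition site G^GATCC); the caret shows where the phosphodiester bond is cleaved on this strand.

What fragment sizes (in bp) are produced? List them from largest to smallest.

27, 26, 17, 16, 8, 6 bp

MluI sites (ACGCGT) start at positions 16, 42.
MluI cuts after the first base of each site, so after positions 16, 42.
BamHI sites (GGATCC) start at positions 48, 56, 83.
BamHI cuts after the first base of each site, so after positions 48, 56, 83.
Combined cut positions: 16, 42, 48, 56, 83.
Linear molecule, 5 cuts → 6 fragments:
  1–16 → 16 bp
  17–42 → 26 bp
  43–48 → 6 bp
  49–56 → 8 bp
  57–83 → 27 bp
  84–100 → 17 bp
Sorted largest to smallest: 27, 26, 17, 16, 8, 6 bp.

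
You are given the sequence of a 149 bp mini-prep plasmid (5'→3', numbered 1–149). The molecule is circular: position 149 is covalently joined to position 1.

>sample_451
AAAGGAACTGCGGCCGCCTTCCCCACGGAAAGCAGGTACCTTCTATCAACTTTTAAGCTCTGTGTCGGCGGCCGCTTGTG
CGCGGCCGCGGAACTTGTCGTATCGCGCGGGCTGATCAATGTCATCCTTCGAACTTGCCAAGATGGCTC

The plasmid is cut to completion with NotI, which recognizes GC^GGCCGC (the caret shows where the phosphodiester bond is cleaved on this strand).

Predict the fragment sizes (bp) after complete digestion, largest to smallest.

77, 58, 14 bp

NotI sites (GCGGCCGC) start at positions 10, 68, 82.
NotI cuts after base 2 of each site, so after positions 11, 69, 83.
Circular molecule, 3 cuts → 3 fragments:
  12–69 → 58 bp
  70–83 → 14 bp
  84–149 then 1–11 → 66 + 11 = 77 bp
Sorted largest to smallest: 77, 58, 14 bp.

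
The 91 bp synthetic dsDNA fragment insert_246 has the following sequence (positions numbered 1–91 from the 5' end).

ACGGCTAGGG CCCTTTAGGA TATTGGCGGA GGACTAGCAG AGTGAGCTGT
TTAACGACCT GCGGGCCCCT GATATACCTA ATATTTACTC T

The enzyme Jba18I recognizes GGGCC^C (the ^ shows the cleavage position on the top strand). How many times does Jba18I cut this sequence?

GGGCCC occurs starting at positions 8, 63.
Jba18I cuts at 2 sites.

2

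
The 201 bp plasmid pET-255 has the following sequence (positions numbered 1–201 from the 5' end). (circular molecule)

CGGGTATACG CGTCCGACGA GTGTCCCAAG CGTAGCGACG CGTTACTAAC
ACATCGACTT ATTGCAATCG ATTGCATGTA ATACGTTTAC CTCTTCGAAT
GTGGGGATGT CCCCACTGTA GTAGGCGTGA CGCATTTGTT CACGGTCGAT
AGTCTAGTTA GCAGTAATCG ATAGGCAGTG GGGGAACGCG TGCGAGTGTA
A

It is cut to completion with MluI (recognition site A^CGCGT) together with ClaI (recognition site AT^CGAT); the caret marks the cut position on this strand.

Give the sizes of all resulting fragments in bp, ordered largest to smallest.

100, 30, 30, 23, 18 bp

MluI sites (ACGCGT) start at positions 8, 38, 186.
MluI cuts after the first base of each site, so after positions 8, 38, 186.
ClaI sites (ATCGAT) start at positions 67, 167.
ClaI cuts after base 2 of each site, so after positions 68, 168.
Combined cut positions: 8, 38, 68, 168, 186.
Circular molecule, 5 cuts → 5 fragments:
  9–38 → 30 bp
  39–68 → 30 bp
  69–168 → 100 bp
  169–186 → 18 bp
  187–201 then 1–8 → 15 + 8 = 23 bp
Sorted largest to smallest: 100, 30, 30, 23, 18 bp.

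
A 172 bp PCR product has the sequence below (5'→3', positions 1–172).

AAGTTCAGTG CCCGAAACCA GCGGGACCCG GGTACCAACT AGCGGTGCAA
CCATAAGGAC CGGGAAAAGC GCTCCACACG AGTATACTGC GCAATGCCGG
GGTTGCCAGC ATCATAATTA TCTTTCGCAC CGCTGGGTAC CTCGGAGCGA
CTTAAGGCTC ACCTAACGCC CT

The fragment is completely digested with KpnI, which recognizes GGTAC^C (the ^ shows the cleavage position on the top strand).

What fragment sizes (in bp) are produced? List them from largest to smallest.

KpnI sites (GGTACC) start at positions 31, 136.
KpnI cuts after base 5 of each site (before the last base), so after positions 35, 140.
Linear molecule, 2 cuts → 3 fragments:
  1–35 → 35 bp
  36–140 → 105 bp
  141–172 → 32 bp
Sorted largest to smallest: 105, 35, 32 bp.

105, 35, 32 bp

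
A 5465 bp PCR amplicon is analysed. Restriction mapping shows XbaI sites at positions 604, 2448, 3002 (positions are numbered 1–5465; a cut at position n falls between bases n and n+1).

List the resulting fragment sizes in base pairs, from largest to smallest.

2463, 1844, 604, 554 bp

Linear molecule, 3 cuts → 4 fragments:
  604 − 0 = 604 bp
  2448 − 604 = 1844 bp
  3002 − 2448 = 554 bp
  5465 − 3002 = 2463 bp
Sorted largest to smallest: 2463, 1844, 604, 554 bp.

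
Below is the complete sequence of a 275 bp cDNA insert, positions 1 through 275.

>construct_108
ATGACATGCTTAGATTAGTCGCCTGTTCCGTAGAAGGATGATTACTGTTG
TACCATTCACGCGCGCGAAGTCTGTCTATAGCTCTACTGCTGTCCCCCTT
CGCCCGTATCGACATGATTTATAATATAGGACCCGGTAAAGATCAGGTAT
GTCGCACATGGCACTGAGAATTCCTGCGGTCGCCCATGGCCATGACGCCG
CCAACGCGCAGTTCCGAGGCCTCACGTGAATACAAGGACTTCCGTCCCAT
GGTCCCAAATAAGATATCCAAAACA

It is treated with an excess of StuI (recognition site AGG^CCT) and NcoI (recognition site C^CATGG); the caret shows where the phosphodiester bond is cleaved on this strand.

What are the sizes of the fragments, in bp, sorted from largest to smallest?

184, 35, 28, 28 bp

The StuI site (AGGCCT) starts at position 217.
StuI cuts after base 3 of each site, so after position 219.
NcoI sites (CCATGG) start at positions 184, 247.
NcoI cuts after the first base of each site, so after positions 184, 247.
Combined cut positions: 184, 219, 247.
Linear molecule, 3 cuts → 4 fragments:
  1–184 → 184 bp
  185–219 → 35 bp
  220–247 → 28 bp
  248–275 → 28 bp
Sorted largest to smallest: 184, 35, 28, 28 bp.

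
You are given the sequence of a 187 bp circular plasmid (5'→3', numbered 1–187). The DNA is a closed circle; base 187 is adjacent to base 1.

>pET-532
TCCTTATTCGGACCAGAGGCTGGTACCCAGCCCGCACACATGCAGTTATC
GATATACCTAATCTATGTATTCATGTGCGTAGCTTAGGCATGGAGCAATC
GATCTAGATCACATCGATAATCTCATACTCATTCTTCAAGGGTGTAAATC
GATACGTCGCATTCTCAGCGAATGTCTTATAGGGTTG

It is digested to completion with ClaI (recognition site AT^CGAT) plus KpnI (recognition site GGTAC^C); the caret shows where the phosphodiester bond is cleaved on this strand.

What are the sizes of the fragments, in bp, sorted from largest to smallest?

ClaI sites (ATCGAT) start at positions 48, 98, 113, 148.
ClaI cuts after base 2 of each site, so after positions 49, 99, 114, 149.
The KpnI site (GGTACC) starts at position 22.
KpnI cuts after base 5 of each site (before the last base), so after position 26.
Combined cut positions: 26, 49, 99, 114, 149.
Circular molecule, 5 cuts → 5 fragments:
  27–49 → 23 bp
  50–99 → 50 bp
  100–114 → 15 bp
  115–149 → 35 bp
  150–187 then 1–26 → 38 + 26 = 64 bp
Sorted largest to smallest: 64, 50, 35, 23, 15 bp.

64, 50, 35, 23, 15 bp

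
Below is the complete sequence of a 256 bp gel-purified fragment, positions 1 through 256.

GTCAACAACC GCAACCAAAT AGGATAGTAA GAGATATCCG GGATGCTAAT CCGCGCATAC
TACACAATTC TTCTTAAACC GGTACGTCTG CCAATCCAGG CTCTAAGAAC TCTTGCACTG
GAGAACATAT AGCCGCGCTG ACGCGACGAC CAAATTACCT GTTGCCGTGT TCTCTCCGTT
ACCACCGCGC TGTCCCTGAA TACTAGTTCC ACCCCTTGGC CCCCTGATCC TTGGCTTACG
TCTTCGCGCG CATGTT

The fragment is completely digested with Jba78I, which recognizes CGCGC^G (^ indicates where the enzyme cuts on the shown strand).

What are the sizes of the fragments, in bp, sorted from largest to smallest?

249, 7 bp

The Jba78I site (CGCGCG) starts at position 245.
Jba78I cuts after base 5 of each site (before the last base), so after position 249.
Linear molecule, 1 cut → 2 fragments:
  1–249 → 249 bp
  250–256 → 7 bp
Sorted largest to smallest: 249, 7 bp.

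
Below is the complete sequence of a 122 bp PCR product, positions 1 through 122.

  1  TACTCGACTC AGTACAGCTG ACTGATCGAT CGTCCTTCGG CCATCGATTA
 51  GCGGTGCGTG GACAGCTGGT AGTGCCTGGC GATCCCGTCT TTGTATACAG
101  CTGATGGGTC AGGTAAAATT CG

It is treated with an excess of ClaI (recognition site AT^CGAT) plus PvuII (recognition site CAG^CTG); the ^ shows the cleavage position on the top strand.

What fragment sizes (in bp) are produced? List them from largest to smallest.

ClaI sites (ATCGAT) start at positions 25, 43.
ClaI cuts after base 2 of each site, so after positions 26, 44.
PvuII sites (CAGCTG) start at positions 15, 63, 98.
PvuII cuts after base 3 of each site, so after positions 17, 65, 100.
Combined cut positions: 17, 26, 44, 65, 100.
Linear molecule, 5 cuts → 6 fragments:
  1–17 → 17 bp
  18–26 → 9 bp
  27–44 → 18 bp
  45–65 → 21 bp
  66–100 → 35 bp
  101–122 → 22 bp
Sorted largest to smallest: 35, 22, 21, 18, 17, 9 bp.

35, 22, 21, 18, 17, 9 bp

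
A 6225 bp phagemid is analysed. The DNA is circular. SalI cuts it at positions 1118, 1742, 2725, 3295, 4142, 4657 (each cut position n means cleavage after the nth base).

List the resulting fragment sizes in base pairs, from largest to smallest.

Circular molecule, 6 cuts → 6 fragments:
  1742 − 1118 = 624 bp
  2725 − 1742 = 983 bp
  3295 − 2725 = 570 bp
  4142 − 3295 = 847 bp
  4657 − 4142 = 515 bp
  wrap: 6225 − 4657 + 1118 = 2686 bp
Sorted largest to smallest: 2686, 983, 847, 624, 570, 515 bp.

2686, 983, 847, 624, 570, 515 bp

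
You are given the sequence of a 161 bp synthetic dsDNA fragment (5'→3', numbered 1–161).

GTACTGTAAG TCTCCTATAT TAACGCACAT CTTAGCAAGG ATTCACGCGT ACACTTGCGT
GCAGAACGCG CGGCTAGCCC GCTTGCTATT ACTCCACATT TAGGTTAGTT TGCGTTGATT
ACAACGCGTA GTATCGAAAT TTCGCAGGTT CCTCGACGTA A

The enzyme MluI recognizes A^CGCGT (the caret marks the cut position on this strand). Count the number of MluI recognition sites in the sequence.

ACGCGT occurs starting at positions 45, 124.
MluI cuts at 2 sites.

2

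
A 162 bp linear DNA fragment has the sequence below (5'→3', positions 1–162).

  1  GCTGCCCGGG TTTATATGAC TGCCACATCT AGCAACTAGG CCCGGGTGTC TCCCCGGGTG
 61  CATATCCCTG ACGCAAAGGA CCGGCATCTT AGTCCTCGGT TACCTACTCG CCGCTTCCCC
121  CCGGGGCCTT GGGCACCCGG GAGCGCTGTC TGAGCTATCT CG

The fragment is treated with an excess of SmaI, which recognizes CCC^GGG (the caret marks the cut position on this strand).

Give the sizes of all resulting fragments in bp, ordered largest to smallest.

67, 36, 24, 16, 12, 7 bp

SmaI sites (CCCGGG) start at positions 5, 41, 53, 120, 136.
SmaI cuts after base 3 of each site, so after positions 7, 43, 55, 122, 138.
Linear molecule, 5 cuts → 6 fragments:
  1–7 → 7 bp
  8–43 → 36 bp
  44–55 → 12 bp
  56–122 → 67 bp
  123–138 → 16 bp
  139–162 → 24 bp
Sorted largest to smallest: 67, 36, 24, 16, 12, 7 bp.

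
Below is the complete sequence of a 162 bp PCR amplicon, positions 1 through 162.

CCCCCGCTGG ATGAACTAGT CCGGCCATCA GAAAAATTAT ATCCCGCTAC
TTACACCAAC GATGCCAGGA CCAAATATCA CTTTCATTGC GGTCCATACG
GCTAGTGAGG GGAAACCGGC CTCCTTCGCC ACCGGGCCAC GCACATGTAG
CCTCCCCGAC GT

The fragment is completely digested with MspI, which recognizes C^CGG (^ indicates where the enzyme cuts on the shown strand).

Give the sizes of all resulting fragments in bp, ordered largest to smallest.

95, 30, 21, 16 bp

MspI sites (CCGG) start at positions 21, 116, 132.
MspI cuts after the first base of each site, so after positions 21, 116, 132.
Linear molecule, 3 cuts → 4 fragments:
  1–21 → 21 bp
  22–116 → 95 bp
  117–132 → 16 bp
  133–162 → 30 bp
Sorted largest to smallest: 95, 30, 21, 16 bp.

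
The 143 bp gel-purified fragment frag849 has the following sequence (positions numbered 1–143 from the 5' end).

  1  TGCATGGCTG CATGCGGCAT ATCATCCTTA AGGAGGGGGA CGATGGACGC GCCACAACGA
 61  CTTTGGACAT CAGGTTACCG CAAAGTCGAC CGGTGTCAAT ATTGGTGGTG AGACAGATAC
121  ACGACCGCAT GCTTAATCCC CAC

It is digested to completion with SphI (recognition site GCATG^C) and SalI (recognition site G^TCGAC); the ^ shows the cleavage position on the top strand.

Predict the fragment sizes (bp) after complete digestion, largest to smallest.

SphI sites (GCATGC) start at positions 10, 127.
SphI cuts after base 5 of each site (before the last base), so after positions 14, 131.
The SalI site (GTCGAC) starts at position 85.
SalI cuts after the first base of each site, so after position 85.
Combined cut positions: 14, 85, 131.
Linear molecule, 3 cuts → 4 fragments:
  1–14 → 14 bp
  15–85 → 71 bp
  86–131 → 46 bp
  132–143 → 12 bp
Sorted largest to smallest: 71, 46, 14, 12 bp.

71, 46, 14, 12 bp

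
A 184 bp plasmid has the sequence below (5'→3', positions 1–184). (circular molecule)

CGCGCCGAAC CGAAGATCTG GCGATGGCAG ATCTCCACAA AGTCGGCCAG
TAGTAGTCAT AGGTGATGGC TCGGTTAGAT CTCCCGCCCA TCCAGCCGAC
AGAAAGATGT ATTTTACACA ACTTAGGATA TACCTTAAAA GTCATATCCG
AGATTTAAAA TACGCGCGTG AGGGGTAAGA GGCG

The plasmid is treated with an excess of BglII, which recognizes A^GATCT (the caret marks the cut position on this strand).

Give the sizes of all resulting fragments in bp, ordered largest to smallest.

121, 48, 15 bp

BglII sites (AGATCT) start at positions 14, 29, 77.
BglII cuts after the first base of each site, so after positions 14, 29, 77.
Circular molecule, 3 cuts → 3 fragments:
  15–29 → 15 bp
  30–77 → 48 bp
  78–184 then 1–14 → 107 + 14 = 121 bp
Sorted largest to smallest: 121, 48, 15 bp.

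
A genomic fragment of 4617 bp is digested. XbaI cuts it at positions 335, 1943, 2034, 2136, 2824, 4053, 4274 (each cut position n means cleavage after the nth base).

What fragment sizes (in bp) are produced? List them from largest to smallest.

Linear molecule, 7 cuts → 8 fragments:
  335 − 0 = 335 bp
  1943 − 335 = 1608 bp
  2034 − 1943 = 91 bp
  2136 − 2034 = 102 bp
  2824 − 2136 = 688 bp
  4053 − 2824 = 1229 bp
  4274 − 4053 = 221 bp
  4617 − 4274 = 343 bp
Sorted largest to smallest: 1608, 1229, 688, 343, 335, 221, 102, 91 bp.

1608, 1229, 688, 343, 335, 221, 102, 91 bp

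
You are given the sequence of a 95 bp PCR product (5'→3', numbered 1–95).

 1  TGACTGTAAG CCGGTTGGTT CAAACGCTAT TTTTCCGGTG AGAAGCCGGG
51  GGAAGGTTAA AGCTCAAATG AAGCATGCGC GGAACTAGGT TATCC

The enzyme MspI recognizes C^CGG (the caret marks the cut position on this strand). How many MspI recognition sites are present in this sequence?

3

CCGG occurs starting at positions 11, 35, 46.
MspI cuts at 3 sites.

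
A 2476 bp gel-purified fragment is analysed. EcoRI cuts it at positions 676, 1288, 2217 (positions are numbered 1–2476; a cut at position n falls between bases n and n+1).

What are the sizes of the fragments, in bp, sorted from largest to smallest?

929, 676, 612, 259 bp

Linear molecule, 3 cuts → 4 fragments:
  676 − 0 = 676 bp
  1288 − 676 = 612 bp
  2217 − 1288 = 929 bp
  2476 − 2217 = 259 bp
Sorted largest to smallest: 929, 676, 612, 259 bp.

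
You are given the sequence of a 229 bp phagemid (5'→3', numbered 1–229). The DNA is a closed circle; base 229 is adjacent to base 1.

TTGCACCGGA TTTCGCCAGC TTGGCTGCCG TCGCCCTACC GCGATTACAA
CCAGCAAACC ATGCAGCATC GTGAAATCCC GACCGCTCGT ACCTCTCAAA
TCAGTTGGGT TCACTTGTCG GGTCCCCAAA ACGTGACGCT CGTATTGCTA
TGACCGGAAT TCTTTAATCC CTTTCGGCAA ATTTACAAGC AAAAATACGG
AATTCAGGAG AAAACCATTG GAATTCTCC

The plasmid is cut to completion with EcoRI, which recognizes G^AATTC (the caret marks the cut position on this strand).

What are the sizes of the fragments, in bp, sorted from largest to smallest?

EcoRI sites (GAATTC) start at positions 157, 200, 221.
EcoRI cuts after the first base of each site, so after positions 157, 200, 221.
Circular molecule, 3 cuts → 3 fragments:
  158–200 → 43 bp
  201–221 → 21 bp
  222–229 then 1–157 → 8 + 157 = 165 bp
Sorted largest to smallest: 165, 43, 21 bp.

165, 43, 21 bp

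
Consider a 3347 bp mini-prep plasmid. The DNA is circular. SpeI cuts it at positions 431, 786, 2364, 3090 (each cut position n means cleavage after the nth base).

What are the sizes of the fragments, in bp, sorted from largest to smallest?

1578, 726, 688, 355 bp

Circular molecule, 4 cuts → 4 fragments:
  786 − 431 = 355 bp
  2364 − 786 = 1578 bp
  3090 − 2364 = 726 bp
  wrap: 3347 − 3090 + 431 = 688 bp
Sorted largest to smallest: 1578, 726, 688, 355 bp.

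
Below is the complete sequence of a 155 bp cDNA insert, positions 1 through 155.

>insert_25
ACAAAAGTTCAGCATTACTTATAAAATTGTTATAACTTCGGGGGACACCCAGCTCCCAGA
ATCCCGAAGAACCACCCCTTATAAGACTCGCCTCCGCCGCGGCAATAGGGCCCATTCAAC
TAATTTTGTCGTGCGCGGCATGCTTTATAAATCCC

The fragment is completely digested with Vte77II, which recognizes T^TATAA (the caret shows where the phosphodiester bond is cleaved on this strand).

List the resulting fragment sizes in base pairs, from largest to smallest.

Vte77II sites (TTATAA) start at positions 19, 30, 79, 145.
Vte77II cuts after the first base of each site, so after positions 19, 30, 79, 145.
Linear molecule, 4 cuts → 5 fragments:
  1–19 → 19 bp
  20–30 → 11 bp
  31–79 → 49 bp
  80–145 → 66 bp
  146–155 → 10 bp
Sorted largest to smallest: 66, 49, 19, 11, 10 bp.

66, 49, 19, 11, 10 bp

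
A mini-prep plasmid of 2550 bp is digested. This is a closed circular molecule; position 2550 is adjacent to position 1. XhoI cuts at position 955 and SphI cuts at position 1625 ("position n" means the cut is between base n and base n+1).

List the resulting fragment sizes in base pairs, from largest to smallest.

1880, 670 bp

Combined cut positions (sorted): 955, 1625.
Circular molecule, 2 cuts → 2 fragments:
  1625 − 955 = 670 bp
  wrap: 2550 − 1625 + 955 = 1880 bp
Sorted largest to smallest: 1880, 670 bp.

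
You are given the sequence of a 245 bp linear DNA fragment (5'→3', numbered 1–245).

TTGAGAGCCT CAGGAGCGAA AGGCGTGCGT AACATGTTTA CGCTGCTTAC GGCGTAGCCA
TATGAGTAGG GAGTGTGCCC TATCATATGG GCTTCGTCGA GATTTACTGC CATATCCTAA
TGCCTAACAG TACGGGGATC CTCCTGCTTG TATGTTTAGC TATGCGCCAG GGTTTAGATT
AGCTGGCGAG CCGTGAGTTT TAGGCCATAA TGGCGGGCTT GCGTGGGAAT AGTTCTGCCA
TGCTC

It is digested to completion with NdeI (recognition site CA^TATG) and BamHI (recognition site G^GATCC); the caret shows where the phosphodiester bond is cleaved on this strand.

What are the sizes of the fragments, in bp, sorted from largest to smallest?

109, 60, 51, 25 bp

NdeI sites (CATATG) start at positions 59, 84.
NdeI cuts after base 2 of each site, so after positions 60, 85.
The BamHI site (GGATCC) starts at position 136.
BamHI cuts after the first base of each site, so after position 136.
Combined cut positions: 60, 85, 136.
Linear molecule, 3 cuts → 4 fragments:
  1–60 → 60 bp
  61–85 → 25 bp
  86–136 → 51 bp
  137–245 → 109 bp
Sorted largest to smallest: 109, 60, 51, 25 bp.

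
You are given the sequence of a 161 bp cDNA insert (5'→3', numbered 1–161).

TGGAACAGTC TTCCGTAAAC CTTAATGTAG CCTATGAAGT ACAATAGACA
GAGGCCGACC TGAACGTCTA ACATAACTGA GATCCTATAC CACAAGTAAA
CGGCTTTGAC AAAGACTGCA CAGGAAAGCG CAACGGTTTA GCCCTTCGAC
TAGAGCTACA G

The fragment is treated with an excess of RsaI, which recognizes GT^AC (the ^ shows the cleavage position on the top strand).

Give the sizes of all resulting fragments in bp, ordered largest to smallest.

121, 40 bp

The RsaI site (GTAC) starts at position 39.
RsaI cuts after base 2 of each site, so after position 40.
Linear molecule, 1 cut → 2 fragments:
  1–40 → 40 bp
  41–161 → 121 bp
Sorted largest to smallest: 121, 40 bp.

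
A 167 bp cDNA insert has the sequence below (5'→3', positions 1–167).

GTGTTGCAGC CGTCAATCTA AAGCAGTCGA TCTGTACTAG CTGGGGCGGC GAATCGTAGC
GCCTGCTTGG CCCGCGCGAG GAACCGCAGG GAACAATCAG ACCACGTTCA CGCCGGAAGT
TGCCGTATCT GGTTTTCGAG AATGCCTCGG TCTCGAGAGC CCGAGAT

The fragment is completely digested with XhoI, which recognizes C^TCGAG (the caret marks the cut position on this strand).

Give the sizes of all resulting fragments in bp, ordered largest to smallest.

The XhoI site (CTCGAG) starts at position 152.
XhoI cuts after the first base of each site, so after position 152.
Linear molecule, 1 cut → 2 fragments:
  1–152 → 152 bp
  153–167 → 15 bp
Sorted largest to smallest: 152, 15 bp.

152, 15 bp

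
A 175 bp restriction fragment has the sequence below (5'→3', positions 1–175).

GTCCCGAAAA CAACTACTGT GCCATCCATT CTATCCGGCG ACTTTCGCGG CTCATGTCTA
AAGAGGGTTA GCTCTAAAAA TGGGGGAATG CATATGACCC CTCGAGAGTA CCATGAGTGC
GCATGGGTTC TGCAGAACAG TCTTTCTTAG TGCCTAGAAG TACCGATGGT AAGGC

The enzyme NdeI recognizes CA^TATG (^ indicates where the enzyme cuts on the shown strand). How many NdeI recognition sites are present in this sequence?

1

CATATG occurs starting at position 91.
NdeI cuts at 1 site.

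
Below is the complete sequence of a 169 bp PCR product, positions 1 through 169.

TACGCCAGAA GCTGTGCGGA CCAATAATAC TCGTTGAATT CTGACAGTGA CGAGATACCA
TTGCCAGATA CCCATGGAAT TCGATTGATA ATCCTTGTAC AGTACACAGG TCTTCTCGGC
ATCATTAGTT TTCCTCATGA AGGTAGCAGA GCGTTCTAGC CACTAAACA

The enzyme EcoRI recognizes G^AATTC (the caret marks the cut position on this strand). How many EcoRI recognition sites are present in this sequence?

2

GAATTC occurs starting at positions 36, 77.
EcoRI cuts at 2 sites.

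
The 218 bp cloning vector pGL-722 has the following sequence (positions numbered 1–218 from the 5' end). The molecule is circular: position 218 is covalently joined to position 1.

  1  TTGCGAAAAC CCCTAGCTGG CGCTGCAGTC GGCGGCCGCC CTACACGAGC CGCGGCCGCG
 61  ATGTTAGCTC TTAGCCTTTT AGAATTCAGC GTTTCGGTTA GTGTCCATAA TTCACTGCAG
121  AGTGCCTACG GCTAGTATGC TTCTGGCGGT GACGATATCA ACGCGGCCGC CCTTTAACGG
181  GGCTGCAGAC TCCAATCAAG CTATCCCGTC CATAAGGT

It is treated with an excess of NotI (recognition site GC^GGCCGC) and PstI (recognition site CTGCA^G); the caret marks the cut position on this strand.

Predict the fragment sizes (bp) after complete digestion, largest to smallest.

66, 58, 45, 23, 20, 6 bp

NotI sites (GCGGCCGC) start at positions 32, 52, 163.
NotI cuts after base 2 of each site, so after positions 33, 53, 164.
PstI sites (CTGCAG) start at positions 23, 115, 183.
PstI cuts after base 5 of each site (before the last base), so after positions 27, 119, 187.
Combined cut positions: 27, 33, 53, 119, 164, 187.
Circular molecule, 6 cuts → 6 fragments:
  28–33 → 6 bp
  34–53 → 20 bp
  54–119 → 66 bp
  120–164 → 45 bp
  165–187 → 23 bp
  188–218 then 1–27 → 31 + 27 = 58 bp
Sorted largest to smallest: 66, 58, 45, 23, 20, 6 bp.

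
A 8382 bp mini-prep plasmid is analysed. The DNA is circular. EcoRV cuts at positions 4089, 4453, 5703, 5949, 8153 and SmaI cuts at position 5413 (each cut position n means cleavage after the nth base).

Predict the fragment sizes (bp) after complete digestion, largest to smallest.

Combined cut positions (sorted): 4089, 4453, 5413, 5703, 5949, 8153.
Circular molecule, 6 cuts → 6 fragments:
  4453 − 4089 = 364 bp
  5413 − 4453 = 960 bp
  5703 − 5413 = 290 bp
  5949 − 5703 = 246 bp
  8153 − 5949 = 2204 bp
  wrap: 8382 − 8153 + 4089 = 4318 bp
Sorted largest to smallest: 4318, 2204, 960, 364, 290, 246 bp.

4318, 2204, 960, 364, 290, 246 bp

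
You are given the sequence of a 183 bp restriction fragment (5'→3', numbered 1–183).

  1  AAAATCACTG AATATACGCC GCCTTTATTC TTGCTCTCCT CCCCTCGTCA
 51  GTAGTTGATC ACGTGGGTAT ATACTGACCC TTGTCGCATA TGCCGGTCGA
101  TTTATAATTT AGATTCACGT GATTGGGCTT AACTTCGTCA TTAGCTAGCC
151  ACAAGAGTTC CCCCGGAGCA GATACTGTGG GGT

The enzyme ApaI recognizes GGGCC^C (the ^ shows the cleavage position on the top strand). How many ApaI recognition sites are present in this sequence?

0

No occurrence of GGGCCC is present in the sequence.
ApaI does not cut: 0 sites.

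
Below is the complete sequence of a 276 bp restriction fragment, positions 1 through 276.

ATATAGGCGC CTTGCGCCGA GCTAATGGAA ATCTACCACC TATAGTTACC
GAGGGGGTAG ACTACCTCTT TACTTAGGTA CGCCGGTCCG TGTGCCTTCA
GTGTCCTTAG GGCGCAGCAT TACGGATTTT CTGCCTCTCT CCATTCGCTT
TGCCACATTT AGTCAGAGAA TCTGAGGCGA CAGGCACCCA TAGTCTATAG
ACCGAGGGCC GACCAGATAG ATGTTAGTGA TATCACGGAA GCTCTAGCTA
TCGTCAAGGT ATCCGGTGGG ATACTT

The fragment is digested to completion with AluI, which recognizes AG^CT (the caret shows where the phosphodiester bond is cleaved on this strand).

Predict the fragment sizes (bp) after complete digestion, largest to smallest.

AluI sites (AGCT) start at positions 20, 240, 246.
AluI cuts after base 2 of each site, so after positions 21, 241, 247.
Linear molecule, 3 cuts → 4 fragments:
  1–21 → 21 bp
  22–241 → 220 bp
  242–247 → 6 bp
  248–276 → 29 bp
Sorted largest to smallest: 220, 29, 21, 6 bp.

220, 29, 21, 6 bp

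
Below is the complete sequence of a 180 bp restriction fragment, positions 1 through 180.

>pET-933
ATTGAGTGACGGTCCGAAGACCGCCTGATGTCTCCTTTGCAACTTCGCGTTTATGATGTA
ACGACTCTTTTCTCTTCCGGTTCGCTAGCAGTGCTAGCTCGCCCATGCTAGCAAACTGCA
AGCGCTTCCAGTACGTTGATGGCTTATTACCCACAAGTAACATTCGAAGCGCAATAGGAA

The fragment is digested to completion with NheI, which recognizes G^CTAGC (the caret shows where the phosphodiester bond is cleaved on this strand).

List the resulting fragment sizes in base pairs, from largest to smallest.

NheI sites (GCTAGC) start at positions 84, 93, 107.
NheI cuts after the first base of each site, so after positions 84, 93, 107.
Linear molecule, 3 cuts → 4 fragments:
  1–84 → 84 bp
  85–93 → 9 bp
  94–107 → 14 bp
  108–180 → 73 bp
Sorted largest to smallest: 84, 73, 14, 9 bp.

84, 73, 14, 9 bp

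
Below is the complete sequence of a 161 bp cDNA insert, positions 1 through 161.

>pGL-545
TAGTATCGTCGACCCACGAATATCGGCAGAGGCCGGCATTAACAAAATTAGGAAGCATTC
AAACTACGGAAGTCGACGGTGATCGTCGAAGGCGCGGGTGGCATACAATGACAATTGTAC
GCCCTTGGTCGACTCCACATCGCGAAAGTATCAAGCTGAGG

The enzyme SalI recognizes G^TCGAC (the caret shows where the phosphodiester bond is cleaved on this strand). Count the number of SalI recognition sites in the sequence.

3

GTCGAC occurs starting at positions 8, 72, 128.
SalI cuts at 3 sites.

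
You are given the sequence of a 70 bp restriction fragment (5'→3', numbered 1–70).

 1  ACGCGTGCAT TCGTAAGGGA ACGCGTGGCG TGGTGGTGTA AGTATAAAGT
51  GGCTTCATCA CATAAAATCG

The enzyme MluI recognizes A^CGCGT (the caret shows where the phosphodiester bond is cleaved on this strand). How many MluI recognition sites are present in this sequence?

2

ACGCGT occurs starting at positions 1, 21.
MluI cuts at 2 sites.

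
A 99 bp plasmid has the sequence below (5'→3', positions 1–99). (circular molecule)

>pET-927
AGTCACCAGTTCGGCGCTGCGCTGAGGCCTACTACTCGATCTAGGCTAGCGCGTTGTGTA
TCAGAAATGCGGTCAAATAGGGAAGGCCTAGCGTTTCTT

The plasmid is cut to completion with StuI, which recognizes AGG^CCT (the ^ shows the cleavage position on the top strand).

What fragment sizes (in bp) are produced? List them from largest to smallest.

StuI sites (AGGCCT) start at positions 25, 84.
StuI cuts after base 3 of each site, so after positions 27, 86.
Circular molecule, 2 cuts → 2 fragments:
  28–86 → 59 bp
  87–99 then 1–27 → 13 + 27 = 40 bp
Sorted largest to smallest: 59, 40 bp.

59, 40 bp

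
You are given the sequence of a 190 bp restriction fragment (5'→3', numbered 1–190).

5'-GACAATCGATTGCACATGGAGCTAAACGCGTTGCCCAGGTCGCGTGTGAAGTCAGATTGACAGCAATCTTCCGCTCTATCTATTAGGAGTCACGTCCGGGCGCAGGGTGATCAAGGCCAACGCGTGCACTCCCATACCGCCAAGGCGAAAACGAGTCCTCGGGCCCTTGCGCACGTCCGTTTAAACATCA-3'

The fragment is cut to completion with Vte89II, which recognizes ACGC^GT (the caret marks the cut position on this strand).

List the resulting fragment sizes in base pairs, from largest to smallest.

94, 67, 29 bp

Vte89II sites (ACGCGT) start at positions 26, 120.
Vte89II cuts after base 4 of each site, so after positions 29, 123.
Linear molecule, 2 cuts → 3 fragments:
  1–29 → 29 bp
  30–123 → 94 bp
  124–190 → 67 bp
Sorted largest to smallest: 94, 67, 29 bp.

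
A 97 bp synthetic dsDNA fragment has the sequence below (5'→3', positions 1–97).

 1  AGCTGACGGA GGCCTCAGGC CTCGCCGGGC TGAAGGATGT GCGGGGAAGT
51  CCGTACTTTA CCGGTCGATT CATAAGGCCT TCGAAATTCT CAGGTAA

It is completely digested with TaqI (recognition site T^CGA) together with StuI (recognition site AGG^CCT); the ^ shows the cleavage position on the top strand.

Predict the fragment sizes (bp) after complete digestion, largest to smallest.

TaqI sites (TCGA) start at positions 65, 81.
TaqI cuts after the first base of each site, so after positions 65, 81.
StuI sites (AGGCCT) start at positions 10, 17, 75.
StuI cuts after base 3 of each site, so after positions 12, 19, 77.
Combined cut positions: 12, 19, 65, 77, 81.
Linear molecule, 5 cuts → 6 fragments:
  1–12 → 12 bp
  13–19 → 7 bp
  20–65 → 46 bp
  66–77 → 12 bp
  78–81 → 4 bp
  82–97 → 16 bp
Sorted largest to smallest: 46, 16, 12, 12, 7, 4 bp.

46, 16, 12, 12, 7, 4 bp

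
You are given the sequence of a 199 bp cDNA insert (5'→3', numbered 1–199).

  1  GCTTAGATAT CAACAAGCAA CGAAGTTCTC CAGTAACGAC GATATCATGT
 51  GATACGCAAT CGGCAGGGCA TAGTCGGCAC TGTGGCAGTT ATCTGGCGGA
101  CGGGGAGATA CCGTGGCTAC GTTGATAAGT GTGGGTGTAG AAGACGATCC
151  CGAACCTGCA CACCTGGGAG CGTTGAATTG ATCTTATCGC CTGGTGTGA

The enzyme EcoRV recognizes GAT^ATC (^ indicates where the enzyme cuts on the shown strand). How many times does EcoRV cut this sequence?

2

GATATC occurs starting at positions 6, 41.
EcoRV cuts at 2 sites.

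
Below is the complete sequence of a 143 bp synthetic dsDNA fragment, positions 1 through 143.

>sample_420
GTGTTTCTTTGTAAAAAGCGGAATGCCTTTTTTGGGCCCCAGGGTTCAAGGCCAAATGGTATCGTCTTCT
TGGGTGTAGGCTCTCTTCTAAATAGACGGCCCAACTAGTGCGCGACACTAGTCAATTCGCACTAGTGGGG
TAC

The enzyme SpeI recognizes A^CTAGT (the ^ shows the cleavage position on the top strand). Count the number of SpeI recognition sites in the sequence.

ACTAGT occurs starting at positions 104, 117, 131.
SpeI cuts at 3 sites.

3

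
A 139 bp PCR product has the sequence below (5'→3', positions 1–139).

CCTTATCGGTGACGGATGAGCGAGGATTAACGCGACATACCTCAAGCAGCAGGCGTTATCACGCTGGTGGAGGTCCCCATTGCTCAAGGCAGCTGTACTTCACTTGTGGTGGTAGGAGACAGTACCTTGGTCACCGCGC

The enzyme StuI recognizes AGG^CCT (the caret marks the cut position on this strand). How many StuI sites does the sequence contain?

No occurrence of AGGCCT is present in the sequence.
StuI does not cut: 0 sites.

0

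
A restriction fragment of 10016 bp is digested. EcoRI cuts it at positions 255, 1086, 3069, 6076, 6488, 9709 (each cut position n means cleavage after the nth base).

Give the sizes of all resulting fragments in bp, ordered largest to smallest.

Linear molecule, 6 cuts → 7 fragments:
  255 − 0 = 255 bp
  1086 − 255 = 831 bp
  3069 − 1086 = 1983 bp
  6076 − 3069 = 3007 bp
  6488 − 6076 = 412 bp
  9709 − 6488 = 3221 bp
  10016 − 9709 = 307 bp
Sorted largest to smallest: 3221, 3007, 1983, 831, 412, 307, 255 bp.

3221, 3007, 1983, 831, 412, 307, 255 bp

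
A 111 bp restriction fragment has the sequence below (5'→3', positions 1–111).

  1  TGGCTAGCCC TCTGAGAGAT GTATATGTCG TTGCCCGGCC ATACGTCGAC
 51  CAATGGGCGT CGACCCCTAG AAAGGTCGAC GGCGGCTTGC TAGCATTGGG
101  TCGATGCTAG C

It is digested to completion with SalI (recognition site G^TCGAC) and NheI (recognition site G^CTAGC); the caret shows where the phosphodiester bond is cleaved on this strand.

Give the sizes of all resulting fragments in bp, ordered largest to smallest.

SalI sites (GTCGAC) start at positions 45, 59, 75.
SalI cuts after the first base of each site, so after positions 45, 59, 75.
NheI sites (GCTAGC) start at positions 3, 89, 106.
NheI cuts after the first base of each site, so after positions 3, 89, 106.
Combined cut positions: 3, 45, 59, 75, 89, 106.
Linear molecule, 6 cuts → 7 fragments:
  1–3 → 3 bp
  4–45 → 42 bp
  46–59 → 14 bp
  60–75 → 16 bp
  76–89 → 14 bp
  90–106 → 17 bp
  107–111 → 5 bp
Sorted largest to smallest: 42, 17, 16, 14, 14, 5, 3 bp.

42, 17, 16, 14, 14, 5, 3 bp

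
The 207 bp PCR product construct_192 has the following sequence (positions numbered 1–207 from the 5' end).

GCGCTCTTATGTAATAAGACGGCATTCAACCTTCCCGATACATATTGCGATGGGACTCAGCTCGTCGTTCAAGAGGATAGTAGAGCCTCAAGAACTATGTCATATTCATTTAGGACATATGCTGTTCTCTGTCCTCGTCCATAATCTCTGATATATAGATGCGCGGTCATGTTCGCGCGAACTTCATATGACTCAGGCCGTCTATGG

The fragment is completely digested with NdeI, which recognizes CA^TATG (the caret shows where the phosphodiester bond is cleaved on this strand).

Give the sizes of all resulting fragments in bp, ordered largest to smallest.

117, 69, 21 bp

NdeI sites (CATATG) start at positions 116, 185.
NdeI cuts after base 2 of each site, so after positions 117, 186.
Linear molecule, 2 cuts → 3 fragments:
  1–117 → 117 bp
  118–186 → 69 bp
  187–207 → 21 bp
Sorted largest to smallest: 117, 69, 21 bp.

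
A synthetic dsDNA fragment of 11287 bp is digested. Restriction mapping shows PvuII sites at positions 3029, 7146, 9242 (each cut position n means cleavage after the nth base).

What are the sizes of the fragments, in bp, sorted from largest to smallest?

Linear molecule, 3 cuts → 4 fragments:
  3029 − 0 = 3029 bp
  7146 − 3029 = 4117 bp
  9242 − 7146 = 2096 bp
  11287 − 9242 = 2045 bp
Sorted largest to smallest: 4117, 3029, 2096, 2045 bp.

4117, 3029, 2096, 2045 bp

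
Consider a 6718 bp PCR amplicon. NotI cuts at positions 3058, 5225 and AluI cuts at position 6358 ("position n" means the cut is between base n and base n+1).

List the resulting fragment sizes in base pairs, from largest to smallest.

Combined cut positions (sorted): 3058, 5225, 6358.
Linear molecule, 3 cuts → 4 fragments:
  3058 − 0 = 3058 bp
  5225 − 3058 = 2167 bp
  6358 − 5225 = 1133 bp
  6718 − 6358 = 360 bp
Sorted largest to smallest: 3058, 2167, 1133, 360 bp.

3058, 2167, 1133, 360 bp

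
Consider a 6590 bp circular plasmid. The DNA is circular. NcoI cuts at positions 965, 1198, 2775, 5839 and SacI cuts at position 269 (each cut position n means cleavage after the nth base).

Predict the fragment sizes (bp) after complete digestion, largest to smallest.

Combined cut positions (sorted): 269, 965, 1198, 2775, 5839.
Circular molecule, 5 cuts → 5 fragments:
  965 − 269 = 696 bp
  1198 − 965 = 233 bp
  2775 − 1198 = 1577 bp
  5839 − 2775 = 3064 bp
  wrap: 6590 − 5839 + 269 = 1020 bp
Sorted largest to smallest: 3064, 1577, 1020, 696, 233 bp.

3064, 1577, 1020, 696, 233 bp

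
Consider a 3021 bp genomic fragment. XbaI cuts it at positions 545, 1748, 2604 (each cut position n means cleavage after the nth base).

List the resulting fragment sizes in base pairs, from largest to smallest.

1203, 856, 545, 417 bp

Linear molecule, 3 cuts → 4 fragments:
  545 − 0 = 545 bp
  1748 − 545 = 1203 bp
  2604 − 1748 = 856 bp
  3021 − 2604 = 417 bp
Sorted largest to smallest: 1203, 856, 545, 417 bp.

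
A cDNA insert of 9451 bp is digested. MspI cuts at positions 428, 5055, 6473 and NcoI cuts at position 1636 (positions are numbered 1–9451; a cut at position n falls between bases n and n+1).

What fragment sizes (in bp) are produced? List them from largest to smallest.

3419, 2978, 1418, 1208, 428 bp

Combined cut positions (sorted): 428, 1636, 5055, 6473.
Linear molecule, 4 cuts → 5 fragments:
  428 − 0 = 428 bp
  1636 − 428 = 1208 bp
  5055 − 1636 = 3419 bp
  6473 − 5055 = 1418 bp
  9451 − 6473 = 2978 bp
Sorted largest to smallest: 3419, 2978, 1418, 1208, 428 bp.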